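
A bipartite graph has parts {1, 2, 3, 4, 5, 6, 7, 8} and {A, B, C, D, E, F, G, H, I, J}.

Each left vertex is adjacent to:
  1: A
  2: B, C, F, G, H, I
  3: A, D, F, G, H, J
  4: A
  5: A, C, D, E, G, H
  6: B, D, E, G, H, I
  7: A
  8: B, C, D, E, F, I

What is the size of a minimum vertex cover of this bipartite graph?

6

{2, 3, 5, 6, 8, A} is a vertex cover of size 6: every edge has an endpoint in this set.
No smaller cover exists because 1–A, 2–B, 3–J, 5–G, 6–H, 8–E is a matching of size 6, and a cover must include an endpoint of each of these disjoint edges (König's theorem).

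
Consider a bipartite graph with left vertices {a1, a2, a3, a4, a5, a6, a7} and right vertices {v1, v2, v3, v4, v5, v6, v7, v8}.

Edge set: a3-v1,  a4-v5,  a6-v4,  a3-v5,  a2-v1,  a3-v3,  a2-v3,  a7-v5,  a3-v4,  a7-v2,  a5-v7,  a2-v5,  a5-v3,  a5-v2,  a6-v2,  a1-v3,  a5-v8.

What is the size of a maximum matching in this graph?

6

One maximum matching: a1-v3, a2-v1, a3-v4, a4-v5, a5-v7, a6-v2.
The set {a1, a2, a3, a4, a6, a7} has only 5 neighbours ({v1, v2, v3, v4, v5}), so by Hall's theorem at most 6 of the 7 left vertices can be matched.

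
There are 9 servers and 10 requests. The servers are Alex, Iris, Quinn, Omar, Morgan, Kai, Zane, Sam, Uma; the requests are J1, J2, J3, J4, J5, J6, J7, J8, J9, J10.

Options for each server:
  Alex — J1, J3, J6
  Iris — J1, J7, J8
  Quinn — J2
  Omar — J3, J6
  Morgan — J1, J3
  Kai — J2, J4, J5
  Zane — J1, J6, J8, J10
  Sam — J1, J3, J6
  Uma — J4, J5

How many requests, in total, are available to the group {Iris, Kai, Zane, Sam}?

The union of neighbours of {Iris, Kai, Zane, Sam} is {J1, J2, J3, J4, J5, J6, J7, J8, J10}, which has 9 elements.
Since |N(S)| = 9 ≥ |S| = 4, Hall's condition holds for this subset.

9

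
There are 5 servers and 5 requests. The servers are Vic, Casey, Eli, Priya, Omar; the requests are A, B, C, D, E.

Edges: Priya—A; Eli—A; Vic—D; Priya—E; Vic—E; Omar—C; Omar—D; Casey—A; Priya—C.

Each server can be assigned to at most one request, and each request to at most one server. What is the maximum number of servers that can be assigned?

4

One maximum matching: Vic-D, Casey-A, Priya-E, Omar-C.
The set {Casey, Eli} has only 1 neighbour ({A}), so by Hall's theorem at most 4 of the 5 servers can be matched.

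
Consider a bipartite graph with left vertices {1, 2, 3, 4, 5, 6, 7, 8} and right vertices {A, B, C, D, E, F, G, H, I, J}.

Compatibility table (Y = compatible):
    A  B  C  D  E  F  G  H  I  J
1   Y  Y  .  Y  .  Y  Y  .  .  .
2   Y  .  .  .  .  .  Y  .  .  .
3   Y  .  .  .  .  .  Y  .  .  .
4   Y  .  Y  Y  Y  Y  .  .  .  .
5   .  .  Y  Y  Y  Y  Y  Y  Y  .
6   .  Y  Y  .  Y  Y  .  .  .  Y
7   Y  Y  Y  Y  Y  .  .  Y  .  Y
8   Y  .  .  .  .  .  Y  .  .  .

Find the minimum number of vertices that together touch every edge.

A maximum matching has 7 edges (e.g. 1–B, 2–A, 3–G, 4–F, 5–H, 6–E, 7–J).
By König's theorem the minimum vertex cover has the same size. One such cover is {1, 4, 5, 6, 7, A, G}.

7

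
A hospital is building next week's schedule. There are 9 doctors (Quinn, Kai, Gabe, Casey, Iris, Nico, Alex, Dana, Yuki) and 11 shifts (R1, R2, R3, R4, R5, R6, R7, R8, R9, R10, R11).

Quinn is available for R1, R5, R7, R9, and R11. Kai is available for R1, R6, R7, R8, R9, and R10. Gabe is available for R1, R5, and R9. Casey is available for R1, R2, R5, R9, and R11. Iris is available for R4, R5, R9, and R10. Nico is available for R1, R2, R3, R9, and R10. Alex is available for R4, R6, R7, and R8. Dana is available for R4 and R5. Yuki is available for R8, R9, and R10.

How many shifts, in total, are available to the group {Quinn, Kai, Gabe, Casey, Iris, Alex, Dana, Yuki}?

10

The union of neighbours of {Quinn, Kai, Gabe, Casey, Iris, Alex, Dana, Yuki} is {R1, R2, R4, R5, R6, R7, R8, R9, R10, R11}, which has 10 elements.
Since |N(S)| = 10 ≥ |S| = 8, Hall's condition holds for this subset.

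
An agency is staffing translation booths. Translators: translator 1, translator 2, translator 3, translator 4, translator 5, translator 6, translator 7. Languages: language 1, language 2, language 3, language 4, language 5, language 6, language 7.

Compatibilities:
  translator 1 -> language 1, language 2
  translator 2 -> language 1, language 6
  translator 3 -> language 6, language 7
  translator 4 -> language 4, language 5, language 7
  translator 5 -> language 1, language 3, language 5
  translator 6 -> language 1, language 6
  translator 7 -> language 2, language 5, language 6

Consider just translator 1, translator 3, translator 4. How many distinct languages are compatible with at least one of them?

The union of neighbours of {translator 1, translator 3, translator 4} is {language 1, language 2, language 4, language 5, language 6, language 7}, which has 6 elements.
Since |N(S)| = 6 ≥ |S| = 3, Hall's condition holds for this subset.

6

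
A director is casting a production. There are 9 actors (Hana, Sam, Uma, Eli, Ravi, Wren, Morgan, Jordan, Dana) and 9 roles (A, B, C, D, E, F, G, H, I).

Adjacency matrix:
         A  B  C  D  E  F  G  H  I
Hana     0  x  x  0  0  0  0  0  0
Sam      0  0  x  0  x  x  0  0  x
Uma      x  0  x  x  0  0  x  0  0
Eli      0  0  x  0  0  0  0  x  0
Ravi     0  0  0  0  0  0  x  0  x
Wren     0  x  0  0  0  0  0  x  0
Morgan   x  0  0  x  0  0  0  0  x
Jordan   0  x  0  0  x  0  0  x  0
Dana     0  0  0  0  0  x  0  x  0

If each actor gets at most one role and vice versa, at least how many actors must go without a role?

0

For example, pair Hana-C, Sam-I, Uma-A, Eli-H, Ravi-G, Wren-B, Morgan-D, Jordan-E, Dana-F.
All 9 actors are matched, so no larger matching exists.
That matches 9 of the 9, leaving 0 unmatched; no matching can do better.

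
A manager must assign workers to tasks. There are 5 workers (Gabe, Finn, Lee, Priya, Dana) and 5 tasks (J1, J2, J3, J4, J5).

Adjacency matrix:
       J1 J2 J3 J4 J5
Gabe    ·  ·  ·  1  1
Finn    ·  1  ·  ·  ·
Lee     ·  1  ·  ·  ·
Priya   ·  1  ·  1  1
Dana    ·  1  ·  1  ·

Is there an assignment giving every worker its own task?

No

The set {Gabe, Finn, Lee, Priya, Dana} has only 3 neighbours ({J2, J4, J5}), so by Hall's theorem at most 3 of the 5 workers can be matched.
Hence no matching covers every worker.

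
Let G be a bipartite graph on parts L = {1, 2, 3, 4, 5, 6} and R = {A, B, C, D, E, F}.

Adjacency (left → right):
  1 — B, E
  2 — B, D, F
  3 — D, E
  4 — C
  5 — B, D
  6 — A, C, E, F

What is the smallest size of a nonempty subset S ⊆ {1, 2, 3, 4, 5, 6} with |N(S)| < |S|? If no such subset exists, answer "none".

A matching saturating every left vertex exists, for instance 1→E, 2→F, 3→D, 4→C, 5→B, 6→A.
By Hall's marriage theorem, this means |N(S)| ≥ |S| for every subset S, so no violating subset exists.

none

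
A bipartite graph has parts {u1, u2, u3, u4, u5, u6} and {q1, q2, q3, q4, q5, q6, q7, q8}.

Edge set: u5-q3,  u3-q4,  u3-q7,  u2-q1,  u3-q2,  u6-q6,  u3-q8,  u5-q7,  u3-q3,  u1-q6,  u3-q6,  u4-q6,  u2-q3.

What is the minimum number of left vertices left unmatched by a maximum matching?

One maximum matching: u1–q6, u2–q3, u3–q4, u5–q7.
The set {u1, u4, u6} has only 1 neighbour ({q6}), so by Hall's theorem at most 4 of the 6 left vertices can be matched.
That matches 4 of the 6, leaving 2 unmatched; no matching can do better.

2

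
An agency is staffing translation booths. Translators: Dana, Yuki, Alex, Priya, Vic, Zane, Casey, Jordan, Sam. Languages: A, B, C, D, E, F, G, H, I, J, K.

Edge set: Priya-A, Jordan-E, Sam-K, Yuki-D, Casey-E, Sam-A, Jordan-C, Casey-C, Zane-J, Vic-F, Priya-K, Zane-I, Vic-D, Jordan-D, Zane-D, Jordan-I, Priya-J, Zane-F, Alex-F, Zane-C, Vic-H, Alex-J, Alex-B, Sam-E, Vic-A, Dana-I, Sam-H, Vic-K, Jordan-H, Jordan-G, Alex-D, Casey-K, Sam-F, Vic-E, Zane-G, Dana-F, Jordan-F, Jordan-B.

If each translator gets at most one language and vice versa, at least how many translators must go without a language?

0

A valid assignment of size 9: Dana→F, Yuki→D, Alex→B, Priya→J, Vic→A, Zane→G, Casey→C, Jordan→E, Sam→K.
All 9 translators are matched, so no larger matching exists.
That matches 9 of the 9, leaving 0 unmatched; no matching can do better.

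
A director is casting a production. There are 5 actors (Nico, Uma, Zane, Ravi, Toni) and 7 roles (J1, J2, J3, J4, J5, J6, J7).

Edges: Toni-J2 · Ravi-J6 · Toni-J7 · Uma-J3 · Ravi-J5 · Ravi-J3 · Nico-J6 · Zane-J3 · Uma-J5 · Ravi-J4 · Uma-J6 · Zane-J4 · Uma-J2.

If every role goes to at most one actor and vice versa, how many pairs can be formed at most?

5

For example, pair Nico-J6, Uma-J5, Zane-J4, Ravi-J3, Toni-J7.
This saturates every actor, so 5 is the maximum.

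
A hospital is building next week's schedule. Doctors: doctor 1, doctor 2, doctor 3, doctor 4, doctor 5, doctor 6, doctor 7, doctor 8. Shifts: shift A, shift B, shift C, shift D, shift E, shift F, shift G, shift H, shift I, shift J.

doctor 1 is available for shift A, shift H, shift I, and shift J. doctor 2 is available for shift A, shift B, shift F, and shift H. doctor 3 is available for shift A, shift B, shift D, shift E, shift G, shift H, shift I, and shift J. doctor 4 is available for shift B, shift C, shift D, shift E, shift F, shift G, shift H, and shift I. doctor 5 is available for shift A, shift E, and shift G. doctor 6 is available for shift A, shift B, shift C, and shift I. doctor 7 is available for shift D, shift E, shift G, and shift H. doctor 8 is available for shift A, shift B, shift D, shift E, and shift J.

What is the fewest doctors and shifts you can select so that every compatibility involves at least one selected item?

A maximum matching has 8 edges (e.g. doctor 1–shift H, doctor 2–shift F, doctor 3–shift G, doctor 4–shift I, doctor 5–shift A, doctor 6–shift B, doctor 7–shift E, doctor 8–shift J).
By König's theorem the minimum vertex cover has the same size. One such cover is {doctor 1, doctor 2, doctor 3, doctor 4, doctor 5, doctor 6, doctor 7, doctor 8}.

8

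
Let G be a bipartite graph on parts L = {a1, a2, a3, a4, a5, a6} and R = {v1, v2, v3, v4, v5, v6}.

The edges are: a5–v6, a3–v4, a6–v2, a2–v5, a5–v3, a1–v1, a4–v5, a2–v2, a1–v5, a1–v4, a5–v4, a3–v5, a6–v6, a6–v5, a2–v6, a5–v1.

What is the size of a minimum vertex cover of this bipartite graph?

6

The 6 edges a1–v1, a2–v6, a3–v4, a4–v5, a5–v3, a6–v2 form a matching, so any vertex cover needs at least 6 vertices (one per matched edge).
Conversely {a1, a2, a3, a4, a5, a6} meets every edge and has exactly 6 vertices, so 6 is optimal.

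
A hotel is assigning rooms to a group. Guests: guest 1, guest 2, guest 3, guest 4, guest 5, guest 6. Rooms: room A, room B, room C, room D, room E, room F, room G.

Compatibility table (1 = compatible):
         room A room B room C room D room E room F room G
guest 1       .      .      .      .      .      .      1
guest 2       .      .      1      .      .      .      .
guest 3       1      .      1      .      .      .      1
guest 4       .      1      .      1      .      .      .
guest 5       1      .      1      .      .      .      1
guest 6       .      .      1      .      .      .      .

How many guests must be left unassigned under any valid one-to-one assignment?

For example, pair guest 1-room G, guest 2-room C, guest 3-room A, guest 4-room B.
The set {guest 1, guest 2, guest 3, guest 5, guest 6} has only 3 neighbours ({room A, room C, room G}), so by Hall's theorem at most 4 of the 6 guests can be matched.
That matches 4 of the 6, leaving 2 unmatched; no matching can do better.

2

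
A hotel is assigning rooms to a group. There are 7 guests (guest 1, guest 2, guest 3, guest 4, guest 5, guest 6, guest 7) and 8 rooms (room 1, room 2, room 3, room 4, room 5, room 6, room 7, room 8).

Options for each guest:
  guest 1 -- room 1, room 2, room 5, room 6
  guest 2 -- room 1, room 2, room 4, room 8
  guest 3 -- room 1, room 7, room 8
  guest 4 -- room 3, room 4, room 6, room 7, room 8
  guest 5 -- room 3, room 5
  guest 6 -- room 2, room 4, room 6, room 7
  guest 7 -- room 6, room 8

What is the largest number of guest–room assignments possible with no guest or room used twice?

7

A valid assignment of size 7: guest 1–room 6, guest 2–room 1, guest 3–room 7, guest 4–room 3, guest 5–room 5, guest 6–room 4, guest 7–room 8.
This saturates every guest, so 7 is the maximum.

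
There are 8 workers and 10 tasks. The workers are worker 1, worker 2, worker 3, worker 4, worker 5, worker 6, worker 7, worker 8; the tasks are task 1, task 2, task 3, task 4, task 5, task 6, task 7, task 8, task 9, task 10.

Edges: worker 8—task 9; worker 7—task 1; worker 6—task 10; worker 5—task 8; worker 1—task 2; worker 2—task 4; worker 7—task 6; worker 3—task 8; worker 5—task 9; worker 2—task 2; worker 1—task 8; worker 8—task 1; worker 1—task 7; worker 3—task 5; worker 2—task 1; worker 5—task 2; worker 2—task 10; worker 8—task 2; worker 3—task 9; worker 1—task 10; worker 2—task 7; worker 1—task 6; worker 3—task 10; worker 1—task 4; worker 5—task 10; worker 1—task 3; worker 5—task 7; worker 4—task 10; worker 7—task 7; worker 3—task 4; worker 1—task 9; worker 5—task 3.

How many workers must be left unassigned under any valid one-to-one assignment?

1

A valid assignment of size 7: worker 1-task 4, worker 2-task 1, worker 3-task 5, worker 4-task 10, worker 5-task 8, worker 7-task 7, worker 8-task 2.
The set {worker 4, worker 6} has only 1 neighbour ({task 10}), so by Hall's theorem at most 7 of the 8 workers can be matched.
That matches 7 of the 8, leaving 1 unmatched; no matching can do better.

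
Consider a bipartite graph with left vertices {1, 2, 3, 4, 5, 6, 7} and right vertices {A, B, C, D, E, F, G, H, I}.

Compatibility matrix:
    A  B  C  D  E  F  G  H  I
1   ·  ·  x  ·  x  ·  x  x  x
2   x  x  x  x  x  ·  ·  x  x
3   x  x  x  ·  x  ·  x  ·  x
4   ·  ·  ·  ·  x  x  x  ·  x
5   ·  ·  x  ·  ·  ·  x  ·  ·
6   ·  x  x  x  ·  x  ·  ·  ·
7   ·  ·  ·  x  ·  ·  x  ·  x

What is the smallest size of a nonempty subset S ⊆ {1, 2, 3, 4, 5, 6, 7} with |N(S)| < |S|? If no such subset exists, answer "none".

A matching saturating every left vertex exists, for instance 1→E, 2→H, 3→A, 4→F, 5→C, 6→B, 7→G.
By Hall's marriage theorem, this means |N(S)| ≥ |S| for every subset S, so no violating subset exists.

none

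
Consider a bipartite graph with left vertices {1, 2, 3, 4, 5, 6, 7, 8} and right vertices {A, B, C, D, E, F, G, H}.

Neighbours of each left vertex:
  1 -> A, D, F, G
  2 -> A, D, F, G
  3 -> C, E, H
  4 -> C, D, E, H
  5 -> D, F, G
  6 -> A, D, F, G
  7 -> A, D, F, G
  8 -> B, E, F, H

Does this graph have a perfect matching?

No

The set {1, 2, 5, 6, 7} has only 4 neighbours ({A, D, F, G}), so by Hall's theorem at most 7 of the 8 left vertices can be matched.
Hence no matching covers every left vertex.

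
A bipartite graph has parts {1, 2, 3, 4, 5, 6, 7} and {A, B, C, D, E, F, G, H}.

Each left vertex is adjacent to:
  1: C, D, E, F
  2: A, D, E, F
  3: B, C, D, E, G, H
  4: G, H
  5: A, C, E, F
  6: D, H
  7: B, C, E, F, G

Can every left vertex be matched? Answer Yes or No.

Yes

For example, pair 1-C, 2-F, 3-E, 4-H, 5-A, 6-D, 7-G.
Every left vertex is matched, so this matching saturates all of them.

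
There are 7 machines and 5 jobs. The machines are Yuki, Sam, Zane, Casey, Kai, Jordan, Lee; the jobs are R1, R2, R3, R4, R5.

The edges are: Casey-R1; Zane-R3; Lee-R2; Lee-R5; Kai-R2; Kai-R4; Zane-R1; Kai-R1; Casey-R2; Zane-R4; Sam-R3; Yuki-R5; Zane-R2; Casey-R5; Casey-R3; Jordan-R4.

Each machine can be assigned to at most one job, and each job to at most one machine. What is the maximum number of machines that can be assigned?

A valid assignment of size 5: Yuki-R5, Sam-R3, Zane-R1, Casey-R2, Kai-R4.
The set {Yuki, Sam, Zane, Casey, Kai, Jordan, Lee} has only 5 neighbours ({R1, R2, R3, R4, R5}), so by Hall's theorem at most 5 of the 7 machines can be matched.

5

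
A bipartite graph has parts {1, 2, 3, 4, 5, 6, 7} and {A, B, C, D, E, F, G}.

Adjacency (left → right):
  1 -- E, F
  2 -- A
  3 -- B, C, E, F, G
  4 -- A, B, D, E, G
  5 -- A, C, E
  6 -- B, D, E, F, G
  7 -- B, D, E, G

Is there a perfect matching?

Yes

For example, pair 1-F, 2-A, 3-E, 4-G, 5-C, 6-D, 7-B.
All 7 left vertices are covered.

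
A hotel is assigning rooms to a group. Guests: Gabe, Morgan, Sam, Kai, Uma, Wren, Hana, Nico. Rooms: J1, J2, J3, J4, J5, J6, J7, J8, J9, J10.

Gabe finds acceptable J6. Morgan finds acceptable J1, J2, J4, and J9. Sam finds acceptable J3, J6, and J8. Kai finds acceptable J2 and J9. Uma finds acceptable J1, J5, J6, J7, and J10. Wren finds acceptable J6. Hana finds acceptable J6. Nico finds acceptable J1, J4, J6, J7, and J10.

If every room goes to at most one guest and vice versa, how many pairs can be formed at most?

6

One maximum matching: Gabe-J6, Morgan-J1, Sam-J3, Kai-J9, Uma-J10, Nico-J7.
The set {Gabe, Wren, Hana} has only 1 neighbour ({J6}), so by Hall's theorem at most 6 of the 8 guests can be matched.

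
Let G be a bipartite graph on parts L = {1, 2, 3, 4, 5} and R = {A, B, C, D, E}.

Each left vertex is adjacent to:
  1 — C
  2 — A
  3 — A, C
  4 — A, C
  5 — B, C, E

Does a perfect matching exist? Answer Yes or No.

The set {1, 2, 3, 4} has only 2 neighbours ({A, C}), so by Hall's theorem at most 3 of the 5 left vertices can be matched.
Hence no matching covers every left vertex.

No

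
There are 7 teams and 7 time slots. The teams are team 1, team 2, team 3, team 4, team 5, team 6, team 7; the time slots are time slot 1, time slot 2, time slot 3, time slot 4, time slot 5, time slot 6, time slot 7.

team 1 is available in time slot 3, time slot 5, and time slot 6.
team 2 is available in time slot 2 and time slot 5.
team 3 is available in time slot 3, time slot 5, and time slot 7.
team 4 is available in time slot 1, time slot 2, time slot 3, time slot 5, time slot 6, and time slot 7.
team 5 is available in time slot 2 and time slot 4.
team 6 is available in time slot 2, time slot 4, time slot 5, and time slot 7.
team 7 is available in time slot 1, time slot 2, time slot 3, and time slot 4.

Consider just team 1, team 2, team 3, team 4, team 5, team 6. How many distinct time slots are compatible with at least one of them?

The union of neighbours of {team 1, team 2, team 3, team 4, team 5, team 6} is {time slot 1, time slot 2, time slot 3, time slot 4, time slot 5, time slot 6, time slot 7}, which has 7 elements.
Since |N(S)| = 7 ≥ |S| = 6, Hall's condition holds for this subset.

7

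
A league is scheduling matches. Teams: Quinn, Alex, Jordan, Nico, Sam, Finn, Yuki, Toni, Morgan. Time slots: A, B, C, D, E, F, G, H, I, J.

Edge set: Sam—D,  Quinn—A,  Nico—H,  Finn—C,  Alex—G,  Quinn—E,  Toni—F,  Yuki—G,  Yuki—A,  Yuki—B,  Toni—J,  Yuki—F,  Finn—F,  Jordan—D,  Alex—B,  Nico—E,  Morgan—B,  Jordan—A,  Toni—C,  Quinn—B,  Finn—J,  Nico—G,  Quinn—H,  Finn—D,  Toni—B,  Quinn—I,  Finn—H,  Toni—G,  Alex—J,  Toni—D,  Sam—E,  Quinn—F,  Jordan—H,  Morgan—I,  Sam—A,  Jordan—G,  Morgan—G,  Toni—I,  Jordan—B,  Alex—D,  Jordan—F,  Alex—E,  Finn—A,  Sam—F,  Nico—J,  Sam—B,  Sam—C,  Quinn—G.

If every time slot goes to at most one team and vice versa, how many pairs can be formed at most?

A valid assignment of size 9: Quinn-G, Alex-J, Jordan-H, Nico-E, Sam-C, Finn-D, Yuki-A, Toni-F, Morgan-B.
All 9 teams are matched, so no larger matching exists.

9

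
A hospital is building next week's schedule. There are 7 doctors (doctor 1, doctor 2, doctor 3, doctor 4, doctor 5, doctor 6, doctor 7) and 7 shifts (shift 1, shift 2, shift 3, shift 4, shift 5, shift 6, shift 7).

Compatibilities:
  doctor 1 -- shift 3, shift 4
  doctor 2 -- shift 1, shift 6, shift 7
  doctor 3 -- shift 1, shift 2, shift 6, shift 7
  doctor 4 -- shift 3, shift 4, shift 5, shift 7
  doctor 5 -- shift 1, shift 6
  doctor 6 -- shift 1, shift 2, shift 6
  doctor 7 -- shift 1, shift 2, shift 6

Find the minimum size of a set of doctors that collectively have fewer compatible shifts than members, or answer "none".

5

Take S = {doctor 2, doctor 3, doctor 5, doctor 6, doctor 7}. Its neighbourhood is {shift 1, shift 2, shift 6, shift 7}, so |N(S)| = 4 < |S| = 5.
Every subset of size less than 5 has at least as many neighbours as members, so 5 is the minimum.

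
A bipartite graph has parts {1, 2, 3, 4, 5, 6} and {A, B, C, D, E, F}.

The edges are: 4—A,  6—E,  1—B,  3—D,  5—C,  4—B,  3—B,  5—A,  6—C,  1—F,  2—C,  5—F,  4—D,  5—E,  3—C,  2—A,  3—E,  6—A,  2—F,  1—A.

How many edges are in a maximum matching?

6

One maximum matching: 1–B, 2–F, 3–D, 4–A, 5–C, 6–E.
This saturates every left vertex, so 6 is the maximum.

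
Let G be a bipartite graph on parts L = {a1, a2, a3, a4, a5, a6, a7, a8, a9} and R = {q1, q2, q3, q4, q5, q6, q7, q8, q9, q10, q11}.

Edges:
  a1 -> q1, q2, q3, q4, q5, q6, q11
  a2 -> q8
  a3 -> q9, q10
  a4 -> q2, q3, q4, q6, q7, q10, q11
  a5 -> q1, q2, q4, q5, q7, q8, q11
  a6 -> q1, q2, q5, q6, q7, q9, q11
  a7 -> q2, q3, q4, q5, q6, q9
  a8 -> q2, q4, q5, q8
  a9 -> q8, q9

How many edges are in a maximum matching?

9

For example, pair a1-q1, a2-q8, a3-q10, a4-q11, a5-q4, a6-q7, a7-q6, a8-q2, a9-q9.
This saturates every left vertex, so 9 is the maximum.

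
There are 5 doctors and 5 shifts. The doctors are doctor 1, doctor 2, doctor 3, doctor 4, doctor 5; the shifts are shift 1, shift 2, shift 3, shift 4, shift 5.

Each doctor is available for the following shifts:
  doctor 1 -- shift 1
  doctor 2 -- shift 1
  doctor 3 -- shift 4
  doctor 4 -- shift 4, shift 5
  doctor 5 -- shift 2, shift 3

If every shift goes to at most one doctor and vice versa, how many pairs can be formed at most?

One maximum matching: doctor 1-shift 1, doctor 3-shift 4, doctor 4-shift 5, doctor 5-shift 3.
The set {doctor 1, doctor 2} has only 1 neighbour ({shift 1}), so by Hall's theorem at most 4 of the 5 doctors can be matched.

4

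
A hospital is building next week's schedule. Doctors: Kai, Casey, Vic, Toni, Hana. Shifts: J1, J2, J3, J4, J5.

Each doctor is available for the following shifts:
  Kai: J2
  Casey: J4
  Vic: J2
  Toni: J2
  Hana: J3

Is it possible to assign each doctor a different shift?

No

The set {Kai, Vic, Toni} has only 1 neighbour ({J2}), so by Hall's theorem at most 3 of the 5 doctors can be matched.
Hence no matching covers every doctor.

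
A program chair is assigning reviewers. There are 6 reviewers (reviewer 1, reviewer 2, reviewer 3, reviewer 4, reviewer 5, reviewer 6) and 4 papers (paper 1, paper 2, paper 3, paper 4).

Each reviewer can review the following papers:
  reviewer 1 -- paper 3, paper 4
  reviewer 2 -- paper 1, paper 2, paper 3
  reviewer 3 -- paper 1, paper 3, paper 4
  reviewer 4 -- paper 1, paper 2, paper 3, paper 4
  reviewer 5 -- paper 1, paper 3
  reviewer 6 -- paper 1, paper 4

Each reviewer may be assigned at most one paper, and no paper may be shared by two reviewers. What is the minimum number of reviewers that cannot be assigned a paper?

For example, pair reviewer 1–paper 3, reviewer 2–paper 2, reviewer 3–paper 1, reviewer 4–paper 4.
The set {reviewer 1, reviewer 2, reviewer 3, reviewer 4, reviewer 5, reviewer 6} has only 4 neighbours ({paper 1, paper 2, paper 3, paper 4}), so by Hall's theorem at most 4 of the 6 reviewers can be matched.
That matches 4 of the 6, leaving 2 unmatched; no matching can do better.

2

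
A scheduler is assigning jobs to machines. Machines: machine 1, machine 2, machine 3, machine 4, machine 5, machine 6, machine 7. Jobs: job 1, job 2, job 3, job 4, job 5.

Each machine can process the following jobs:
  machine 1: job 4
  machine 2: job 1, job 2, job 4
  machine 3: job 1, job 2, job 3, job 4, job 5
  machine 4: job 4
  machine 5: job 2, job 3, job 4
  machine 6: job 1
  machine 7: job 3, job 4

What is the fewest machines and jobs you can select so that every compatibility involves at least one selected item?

5

A maximum matching has 5 edges (e.g. machine 1–job 4, machine 2–job 2, machine 3–job 5, machine 5–job 3, machine 6–job 1).
By König's theorem the minimum vertex cover has the same size. One such cover is {machine 3, job 1, job 2, job 3, job 4}.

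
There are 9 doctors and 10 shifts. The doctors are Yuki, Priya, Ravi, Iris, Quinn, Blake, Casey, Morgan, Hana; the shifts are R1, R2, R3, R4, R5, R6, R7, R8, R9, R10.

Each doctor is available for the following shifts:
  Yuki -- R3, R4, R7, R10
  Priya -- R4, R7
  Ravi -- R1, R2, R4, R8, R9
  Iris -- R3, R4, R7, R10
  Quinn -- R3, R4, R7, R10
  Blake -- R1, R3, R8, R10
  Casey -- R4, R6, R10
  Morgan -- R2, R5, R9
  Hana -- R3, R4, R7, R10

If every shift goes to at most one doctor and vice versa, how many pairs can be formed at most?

8

For example, pair Yuki→R3, Priya→R4, Ravi→R9, Iris→R10, Quinn→R7, Blake→R8, Casey→R6, Morgan→R5.
The set {Yuki, Priya, Iris, Quinn, Hana} has only 4 neighbours ({R10, R3, R4, R7}), so by Hall's theorem at most 8 of the 9 doctors can be matched.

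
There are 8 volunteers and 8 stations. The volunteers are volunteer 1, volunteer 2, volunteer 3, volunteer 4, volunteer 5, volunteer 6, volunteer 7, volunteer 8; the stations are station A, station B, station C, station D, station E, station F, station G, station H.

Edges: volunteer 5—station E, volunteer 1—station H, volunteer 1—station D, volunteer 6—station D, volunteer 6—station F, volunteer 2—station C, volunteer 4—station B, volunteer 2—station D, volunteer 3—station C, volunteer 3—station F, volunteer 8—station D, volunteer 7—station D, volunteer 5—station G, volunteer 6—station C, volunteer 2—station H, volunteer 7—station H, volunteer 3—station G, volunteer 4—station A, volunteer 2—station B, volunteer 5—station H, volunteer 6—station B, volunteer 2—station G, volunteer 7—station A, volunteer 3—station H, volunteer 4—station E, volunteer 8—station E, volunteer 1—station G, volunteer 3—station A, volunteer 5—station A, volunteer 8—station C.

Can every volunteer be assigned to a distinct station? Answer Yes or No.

A valid assignment of size 8: volunteer 1–station G, volunteer 2–station C, volunteer 3–station F, volunteer 4–station A, volunteer 5–station E, volunteer 6–station B, volunteer 7–station H, volunteer 8–station D.
Every volunteer is matched, so this is a perfect matching.

Yes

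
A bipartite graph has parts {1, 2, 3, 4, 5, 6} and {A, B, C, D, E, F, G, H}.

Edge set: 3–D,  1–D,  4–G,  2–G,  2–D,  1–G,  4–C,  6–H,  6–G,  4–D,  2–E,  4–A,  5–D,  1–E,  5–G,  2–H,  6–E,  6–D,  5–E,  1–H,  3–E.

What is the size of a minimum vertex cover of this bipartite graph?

5

{4, D, E, G, H} is a vertex cover of size 5: every edge has an endpoint in this set.
No smaller cover exists because 1–G, 2–H, 3–D, 4–C, 5–E is a matching of size 5, and a cover must include an endpoint of each of these disjoint edges (König's theorem).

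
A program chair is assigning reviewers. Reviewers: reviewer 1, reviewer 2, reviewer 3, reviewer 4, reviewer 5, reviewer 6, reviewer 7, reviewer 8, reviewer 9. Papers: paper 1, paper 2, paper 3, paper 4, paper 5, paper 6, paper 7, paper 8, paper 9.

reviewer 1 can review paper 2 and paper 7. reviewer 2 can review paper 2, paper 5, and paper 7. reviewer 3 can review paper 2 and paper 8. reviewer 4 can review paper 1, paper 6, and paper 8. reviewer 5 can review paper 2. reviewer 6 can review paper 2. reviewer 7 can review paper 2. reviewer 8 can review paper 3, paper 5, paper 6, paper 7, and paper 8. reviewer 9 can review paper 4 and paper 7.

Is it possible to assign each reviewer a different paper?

No

The set {reviewer 5, reviewer 6, reviewer 7} has only 1 neighbour ({paper 2}), so by Hall's theorem at most 7 of the 9 reviewers can be matched.
Hence no matching covers every reviewer.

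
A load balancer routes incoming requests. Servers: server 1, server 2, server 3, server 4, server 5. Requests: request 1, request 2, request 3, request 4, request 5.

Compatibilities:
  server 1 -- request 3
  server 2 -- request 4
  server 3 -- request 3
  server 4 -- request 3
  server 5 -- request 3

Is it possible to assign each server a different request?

The set {server 1, server 3, server 4, server 5} has only 1 neighbour ({request 3}), so by Hall's theorem at most 2 of the 5 servers can be matched.
Hence no matching covers every server.

No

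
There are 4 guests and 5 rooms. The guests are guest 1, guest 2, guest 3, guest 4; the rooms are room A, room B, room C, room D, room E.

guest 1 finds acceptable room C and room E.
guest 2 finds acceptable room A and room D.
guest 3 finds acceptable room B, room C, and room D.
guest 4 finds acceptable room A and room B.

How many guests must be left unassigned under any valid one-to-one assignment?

For example, pair guest 1-room E, guest 2-room A, guest 3-room D, guest 4-room B.
This saturates every guest, so 4 is the maximum.
That matches 4 of the 4, leaving 0 unmatched; no matching can do better.

0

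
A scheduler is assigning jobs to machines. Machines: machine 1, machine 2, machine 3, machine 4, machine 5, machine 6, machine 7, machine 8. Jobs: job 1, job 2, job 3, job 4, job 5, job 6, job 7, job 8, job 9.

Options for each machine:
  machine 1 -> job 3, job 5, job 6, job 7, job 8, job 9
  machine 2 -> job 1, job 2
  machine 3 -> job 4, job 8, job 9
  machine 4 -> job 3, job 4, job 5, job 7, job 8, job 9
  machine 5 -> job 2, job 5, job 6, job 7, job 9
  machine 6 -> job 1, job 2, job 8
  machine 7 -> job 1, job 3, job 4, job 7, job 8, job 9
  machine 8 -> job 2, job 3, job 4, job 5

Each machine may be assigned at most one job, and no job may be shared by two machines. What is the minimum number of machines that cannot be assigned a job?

0

For example, pair machine 1-job 9, machine 2-job 1, machine 3-job 4, machine 4-job 5, machine 5-job 6, machine 6-job 8, machine 7-job 7, machine 8-job 2.
All 8 machines are matched, so no larger matching exists.
That matches 8 of the 8, leaving 0 unmatched; no matching can do better.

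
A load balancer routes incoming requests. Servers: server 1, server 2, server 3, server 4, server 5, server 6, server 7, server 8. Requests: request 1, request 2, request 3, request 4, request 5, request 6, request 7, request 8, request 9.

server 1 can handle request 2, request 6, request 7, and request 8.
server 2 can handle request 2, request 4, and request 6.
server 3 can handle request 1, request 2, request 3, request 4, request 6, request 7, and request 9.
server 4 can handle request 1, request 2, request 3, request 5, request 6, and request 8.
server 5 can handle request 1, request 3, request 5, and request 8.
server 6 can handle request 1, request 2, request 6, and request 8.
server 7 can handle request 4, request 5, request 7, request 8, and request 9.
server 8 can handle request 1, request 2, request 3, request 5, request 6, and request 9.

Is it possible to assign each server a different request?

Yes

A valid assignment of size 8: server 1–request 8, server 2–request 6, server 3–request 7, server 4–request 5, server 5–request 3, server 6–request 2, server 7–request 4, server 8–request 9.
All 8 servers are covered.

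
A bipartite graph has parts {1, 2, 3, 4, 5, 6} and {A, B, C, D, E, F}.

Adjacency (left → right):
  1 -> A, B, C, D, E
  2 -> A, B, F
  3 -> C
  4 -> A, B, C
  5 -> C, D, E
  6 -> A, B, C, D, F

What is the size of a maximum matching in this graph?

6

One maximum matching: 1→E, 2→F, 3→C, 4→B, 5→D, 6→A.
All 6 left vertices are matched, so no larger matching exists.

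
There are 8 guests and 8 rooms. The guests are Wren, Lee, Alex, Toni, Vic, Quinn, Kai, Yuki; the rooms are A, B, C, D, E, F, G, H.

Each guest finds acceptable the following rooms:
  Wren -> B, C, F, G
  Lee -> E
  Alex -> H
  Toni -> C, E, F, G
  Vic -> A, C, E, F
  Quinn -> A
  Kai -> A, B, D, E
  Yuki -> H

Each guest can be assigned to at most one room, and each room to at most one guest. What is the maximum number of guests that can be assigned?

7

A valid assignment of size 7: Wren→F, Lee→E, Alex→H, Toni→G, Vic→C, Quinn→A, Kai→B.
The set {Alex, Yuki} has only 1 neighbour ({H}), so by Hall's theorem at most 7 of the 8 guests can be matched.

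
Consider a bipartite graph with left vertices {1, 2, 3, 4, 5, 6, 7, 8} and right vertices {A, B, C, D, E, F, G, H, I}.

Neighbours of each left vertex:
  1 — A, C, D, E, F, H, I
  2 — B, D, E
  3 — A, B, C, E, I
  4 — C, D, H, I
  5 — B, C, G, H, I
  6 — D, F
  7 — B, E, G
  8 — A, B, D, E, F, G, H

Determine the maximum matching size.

A valid assignment of size 8: 1→A, 2→E, 3→I, 4→C, 5→H, 6→F, 7→B, 8→G.
All 8 left vertices are matched, so no larger matching exists.

8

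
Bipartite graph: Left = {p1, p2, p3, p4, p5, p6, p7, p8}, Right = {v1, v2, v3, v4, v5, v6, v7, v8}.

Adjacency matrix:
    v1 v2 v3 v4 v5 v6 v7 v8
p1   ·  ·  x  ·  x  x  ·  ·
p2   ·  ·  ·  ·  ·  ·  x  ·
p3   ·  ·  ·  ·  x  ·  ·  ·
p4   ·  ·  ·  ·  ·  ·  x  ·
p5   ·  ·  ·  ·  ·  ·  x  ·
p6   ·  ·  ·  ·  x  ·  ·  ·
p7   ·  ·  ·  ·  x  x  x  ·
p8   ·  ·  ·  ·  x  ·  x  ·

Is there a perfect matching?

The set {p2, p3, p4, p5, p6, p8} has only 2 neighbours ({v5, v7}), so by Hall's theorem at most 4 of the 8 left vertices can be matched.
Hence no matching covers every left vertex.

No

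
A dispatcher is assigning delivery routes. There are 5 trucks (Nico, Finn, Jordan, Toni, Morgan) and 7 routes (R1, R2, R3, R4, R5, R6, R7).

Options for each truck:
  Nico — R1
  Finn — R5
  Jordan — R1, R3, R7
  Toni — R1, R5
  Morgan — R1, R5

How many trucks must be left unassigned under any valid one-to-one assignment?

A valid assignment of size 3: Nico–R1, Finn–R5, Jordan–R7.
The set {Nico, Finn, Toni, Morgan} has only 2 neighbours ({R1, R5}), so by Hall's theorem at most 3 of the 5 trucks can be matched.
That matches 3 of the 5, leaving 2 unmatched; no matching can do better.

2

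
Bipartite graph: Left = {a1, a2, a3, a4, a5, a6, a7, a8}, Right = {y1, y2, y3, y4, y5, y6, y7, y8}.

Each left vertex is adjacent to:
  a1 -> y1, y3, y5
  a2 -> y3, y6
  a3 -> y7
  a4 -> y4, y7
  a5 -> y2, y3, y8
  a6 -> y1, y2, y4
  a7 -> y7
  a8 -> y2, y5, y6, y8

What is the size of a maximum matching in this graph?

For example, pair a1–y1, a2–y6, a3–y7, a4–y4, a5–y3, a6–y2, a8–y8.
The set {a3, a7} has only 1 neighbour ({y7}), so by Hall's theorem at most 7 of the 8 left vertices can be matched.

7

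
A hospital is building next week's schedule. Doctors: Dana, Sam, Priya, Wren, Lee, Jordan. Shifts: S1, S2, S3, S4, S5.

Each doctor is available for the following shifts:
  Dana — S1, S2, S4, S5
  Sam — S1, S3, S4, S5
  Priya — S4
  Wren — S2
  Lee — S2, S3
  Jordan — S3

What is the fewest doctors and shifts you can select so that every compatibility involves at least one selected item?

5

{Dana, Sam, Priya, S2, S3} is a vertex cover of size 5: every edge has an endpoint in this set.
No smaller cover exists because Dana–S5, Sam–S1, Priya–S4, Wren–S2, Lee–S3 is a matching of size 5, and a cover must include an endpoint of each of these disjoint edges (König's theorem).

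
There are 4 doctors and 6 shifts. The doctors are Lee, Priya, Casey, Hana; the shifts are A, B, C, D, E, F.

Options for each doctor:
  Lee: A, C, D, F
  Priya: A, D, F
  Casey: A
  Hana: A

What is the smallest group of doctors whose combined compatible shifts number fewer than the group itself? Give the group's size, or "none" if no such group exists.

2

Take S = {Casey, Hana}. Its neighbourhood is {A}, so |N(S)| = 1 < |S| = 2.
No single vertex violates Hall's condition since each has at least one neighbour, so 2 is the minimum.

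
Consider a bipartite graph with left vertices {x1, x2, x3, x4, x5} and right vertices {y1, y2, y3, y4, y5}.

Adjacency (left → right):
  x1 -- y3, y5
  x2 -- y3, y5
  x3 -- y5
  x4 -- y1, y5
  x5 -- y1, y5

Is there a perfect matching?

The set {x1, x2, x3, x4, x5} has only 3 neighbours ({y1, y3, y5}), so by Hall's theorem at most 3 of the 5 left vertices can be matched.
Hence no matching covers every left vertex.

No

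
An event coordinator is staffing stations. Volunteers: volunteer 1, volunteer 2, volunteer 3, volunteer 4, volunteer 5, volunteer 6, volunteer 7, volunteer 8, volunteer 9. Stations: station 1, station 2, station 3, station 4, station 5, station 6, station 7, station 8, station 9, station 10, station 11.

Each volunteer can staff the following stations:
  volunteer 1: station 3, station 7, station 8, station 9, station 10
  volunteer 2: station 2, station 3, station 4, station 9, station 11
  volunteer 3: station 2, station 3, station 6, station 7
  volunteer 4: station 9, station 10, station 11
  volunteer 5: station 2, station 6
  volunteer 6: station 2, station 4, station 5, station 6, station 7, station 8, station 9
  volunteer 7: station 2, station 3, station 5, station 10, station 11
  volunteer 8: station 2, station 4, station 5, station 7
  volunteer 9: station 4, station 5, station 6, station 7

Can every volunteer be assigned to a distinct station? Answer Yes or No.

A valid assignment of size 9: volunteer 1–station 10, volunteer 2–station 3, volunteer 3–station 2, volunteer 4–station 9, volunteer 5–station 6, volunteer 6–station 8, volunteer 7–station 11, volunteer 8–station 5, volunteer 9–station 7.
All 9 volunteers are covered.

Yes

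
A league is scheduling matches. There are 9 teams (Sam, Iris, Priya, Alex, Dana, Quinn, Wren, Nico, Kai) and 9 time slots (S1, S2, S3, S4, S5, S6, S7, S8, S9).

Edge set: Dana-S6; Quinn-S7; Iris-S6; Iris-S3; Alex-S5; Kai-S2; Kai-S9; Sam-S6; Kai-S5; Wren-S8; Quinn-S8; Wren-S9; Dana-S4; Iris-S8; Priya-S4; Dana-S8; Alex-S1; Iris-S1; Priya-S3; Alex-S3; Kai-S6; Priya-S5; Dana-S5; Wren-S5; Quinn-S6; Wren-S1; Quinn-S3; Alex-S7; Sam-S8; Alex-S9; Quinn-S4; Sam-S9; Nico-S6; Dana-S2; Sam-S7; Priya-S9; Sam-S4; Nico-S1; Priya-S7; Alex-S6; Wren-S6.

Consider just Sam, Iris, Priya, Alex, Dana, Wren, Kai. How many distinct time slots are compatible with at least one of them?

9

The union of neighbours of {Sam, Iris, Priya, Alex, Dana, Wren, Kai} is {S1, S2, S3, S4, S5, S6, S7, S8, S9}, which has 9 elements.
Since |N(S)| = 9 ≥ |S| = 7, Hall's condition holds for this subset.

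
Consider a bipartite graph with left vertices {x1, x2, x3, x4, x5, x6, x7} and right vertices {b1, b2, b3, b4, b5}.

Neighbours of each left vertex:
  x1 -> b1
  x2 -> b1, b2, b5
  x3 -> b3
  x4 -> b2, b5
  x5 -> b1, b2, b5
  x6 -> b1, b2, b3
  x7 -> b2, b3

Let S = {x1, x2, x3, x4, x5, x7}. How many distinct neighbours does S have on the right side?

4

The union of neighbours of {x1, x2, x3, x4, x5, x7} is {b1, b2, b3, b5}, which has 4 elements.
Since |N(S)| = 4 < |S| = 6, Hall's condition fails for this subset.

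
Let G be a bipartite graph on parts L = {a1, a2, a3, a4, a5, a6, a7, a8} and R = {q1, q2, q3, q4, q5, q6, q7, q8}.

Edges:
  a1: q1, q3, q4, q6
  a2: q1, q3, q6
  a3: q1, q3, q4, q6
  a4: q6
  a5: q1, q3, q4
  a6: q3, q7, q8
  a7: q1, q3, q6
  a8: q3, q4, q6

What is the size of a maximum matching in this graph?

For example, pair a1→q3, a2→q1, a3→q4, a4→q6, a6→q8.
The set {a1, a2, a3, a4, a5, a7, a8} has only 4 neighbours ({q1, q3, q4, q6}), so by Hall's theorem at most 5 of the 8 left vertices can be matched.

5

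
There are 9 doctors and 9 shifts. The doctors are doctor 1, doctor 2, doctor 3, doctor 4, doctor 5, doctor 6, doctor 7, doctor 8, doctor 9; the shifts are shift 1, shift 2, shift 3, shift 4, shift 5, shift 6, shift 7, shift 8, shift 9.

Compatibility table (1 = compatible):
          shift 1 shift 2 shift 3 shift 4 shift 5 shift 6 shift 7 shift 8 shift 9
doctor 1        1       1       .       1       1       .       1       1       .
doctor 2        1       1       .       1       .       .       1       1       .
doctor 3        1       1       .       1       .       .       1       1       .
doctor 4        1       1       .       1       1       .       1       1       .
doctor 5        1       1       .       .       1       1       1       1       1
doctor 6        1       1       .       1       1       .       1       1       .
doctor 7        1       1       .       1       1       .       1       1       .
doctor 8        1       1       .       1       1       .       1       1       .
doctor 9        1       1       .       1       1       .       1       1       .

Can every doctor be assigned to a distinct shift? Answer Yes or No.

No

The set {doctor 1, doctor 2, doctor 3, doctor 4, doctor 6, doctor 7, doctor 8, doctor 9} has only 6 neighbours ({shift 1, shift 2, shift 4, shift 5, shift 7, shift 8}), so by Hall's theorem at most 7 of the 9 doctors can be matched.
Hence no matching covers every doctor.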